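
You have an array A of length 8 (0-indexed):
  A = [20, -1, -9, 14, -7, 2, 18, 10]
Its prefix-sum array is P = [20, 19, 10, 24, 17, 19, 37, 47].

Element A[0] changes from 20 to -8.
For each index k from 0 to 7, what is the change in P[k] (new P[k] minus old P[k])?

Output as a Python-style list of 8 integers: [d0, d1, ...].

Element change: A[0] 20 -> -8, delta = -28
For k < 0: P[k] unchanged, delta_P[k] = 0
For k >= 0: P[k] shifts by exactly -28
Delta array: [-28, -28, -28, -28, -28, -28, -28, -28]

Answer: [-28, -28, -28, -28, -28, -28, -28, -28]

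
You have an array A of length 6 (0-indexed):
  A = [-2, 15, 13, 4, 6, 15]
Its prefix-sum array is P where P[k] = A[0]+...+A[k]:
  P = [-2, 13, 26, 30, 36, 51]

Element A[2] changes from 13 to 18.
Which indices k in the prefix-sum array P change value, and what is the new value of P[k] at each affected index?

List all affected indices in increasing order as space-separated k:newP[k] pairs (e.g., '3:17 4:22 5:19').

Answer: 2:31 3:35 4:41 5:56

Derivation:
P[k] = A[0] + ... + A[k]
P[k] includes A[2] iff k >= 2
Affected indices: 2, 3, ..., 5; delta = 5
  P[2]: 26 + 5 = 31
  P[3]: 30 + 5 = 35
  P[4]: 36 + 5 = 41
  P[5]: 51 + 5 = 56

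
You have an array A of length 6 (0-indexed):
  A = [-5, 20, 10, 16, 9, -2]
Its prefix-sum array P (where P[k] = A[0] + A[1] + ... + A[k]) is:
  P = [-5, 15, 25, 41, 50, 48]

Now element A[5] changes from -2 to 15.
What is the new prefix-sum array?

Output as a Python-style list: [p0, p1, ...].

Answer: [-5, 15, 25, 41, 50, 65]

Derivation:
Change: A[5] -2 -> 15, delta = 17
P[k] for k < 5: unchanged (A[5] not included)
P[k] for k >= 5: shift by delta = 17
  P[0] = -5 + 0 = -5
  P[1] = 15 + 0 = 15
  P[2] = 25 + 0 = 25
  P[3] = 41 + 0 = 41
  P[4] = 50 + 0 = 50
  P[5] = 48 + 17 = 65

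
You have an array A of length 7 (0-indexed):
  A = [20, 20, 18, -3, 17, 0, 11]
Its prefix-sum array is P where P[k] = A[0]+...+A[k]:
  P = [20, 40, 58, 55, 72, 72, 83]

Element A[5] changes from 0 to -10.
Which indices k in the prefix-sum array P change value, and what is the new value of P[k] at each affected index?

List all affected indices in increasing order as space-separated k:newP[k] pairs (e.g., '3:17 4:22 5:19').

P[k] = A[0] + ... + A[k]
P[k] includes A[5] iff k >= 5
Affected indices: 5, 6, ..., 6; delta = -10
  P[5]: 72 + -10 = 62
  P[6]: 83 + -10 = 73

Answer: 5:62 6:73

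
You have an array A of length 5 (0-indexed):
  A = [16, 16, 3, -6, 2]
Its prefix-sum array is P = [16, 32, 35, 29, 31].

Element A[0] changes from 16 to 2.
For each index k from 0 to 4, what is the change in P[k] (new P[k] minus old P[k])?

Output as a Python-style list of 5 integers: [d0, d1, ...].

Answer: [-14, -14, -14, -14, -14]

Derivation:
Element change: A[0] 16 -> 2, delta = -14
For k < 0: P[k] unchanged, delta_P[k] = 0
For k >= 0: P[k] shifts by exactly -14
Delta array: [-14, -14, -14, -14, -14]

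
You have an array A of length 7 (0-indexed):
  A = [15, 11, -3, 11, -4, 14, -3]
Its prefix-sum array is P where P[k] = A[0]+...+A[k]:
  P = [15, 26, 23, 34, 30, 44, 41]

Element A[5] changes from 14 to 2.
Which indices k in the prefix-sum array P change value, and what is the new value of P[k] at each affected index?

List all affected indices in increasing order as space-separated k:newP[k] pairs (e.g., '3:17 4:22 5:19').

Answer: 5:32 6:29

Derivation:
P[k] = A[0] + ... + A[k]
P[k] includes A[5] iff k >= 5
Affected indices: 5, 6, ..., 6; delta = -12
  P[5]: 44 + -12 = 32
  P[6]: 41 + -12 = 29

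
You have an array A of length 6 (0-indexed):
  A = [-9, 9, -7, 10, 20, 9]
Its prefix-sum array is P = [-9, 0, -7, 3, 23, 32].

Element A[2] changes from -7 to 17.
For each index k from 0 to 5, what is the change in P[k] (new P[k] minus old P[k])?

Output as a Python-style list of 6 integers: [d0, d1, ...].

Answer: [0, 0, 24, 24, 24, 24]

Derivation:
Element change: A[2] -7 -> 17, delta = 24
For k < 2: P[k] unchanged, delta_P[k] = 0
For k >= 2: P[k] shifts by exactly 24
Delta array: [0, 0, 24, 24, 24, 24]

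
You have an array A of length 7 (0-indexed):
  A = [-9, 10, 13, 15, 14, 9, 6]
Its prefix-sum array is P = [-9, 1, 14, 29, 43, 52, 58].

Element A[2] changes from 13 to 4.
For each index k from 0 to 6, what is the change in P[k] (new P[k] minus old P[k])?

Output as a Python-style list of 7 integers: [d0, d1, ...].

Element change: A[2] 13 -> 4, delta = -9
For k < 2: P[k] unchanged, delta_P[k] = 0
For k >= 2: P[k] shifts by exactly -9
Delta array: [0, 0, -9, -9, -9, -9, -9]

Answer: [0, 0, -9, -9, -9, -9, -9]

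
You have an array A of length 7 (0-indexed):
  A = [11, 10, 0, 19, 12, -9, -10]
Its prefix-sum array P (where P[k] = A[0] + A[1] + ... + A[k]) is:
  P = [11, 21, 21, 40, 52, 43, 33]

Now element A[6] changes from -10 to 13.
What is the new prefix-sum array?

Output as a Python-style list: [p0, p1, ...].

Answer: [11, 21, 21, 40, 52, 43, 56]

Derivation:
Change: A[6] -10 -> 13, delta = 23
P[k] for k < 6: unchanged (A[6] not included)
P[k] for k >= 6: shift by delta = 23
  P[0] = 11 + 0 = 11
  P[1] = 21 + 0 = 21
  P[2] = 21 + 0 = 21
  P[3] = 40 + 0 = 40
  P[4] = 52 + 0 = 52
  P[5] = 43 + 0 = 43
  P[6] = 33 + 23 = 56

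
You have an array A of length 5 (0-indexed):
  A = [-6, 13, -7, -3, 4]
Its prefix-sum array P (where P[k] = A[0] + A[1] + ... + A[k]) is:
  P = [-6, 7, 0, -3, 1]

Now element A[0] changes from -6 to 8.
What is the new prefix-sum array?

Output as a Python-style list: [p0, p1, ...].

Change: A[0] -6 -> 8, delta = 14
P[k] for k < 0: unchanged (A[0] not included)
P[k] for k >= 0: shift by delta = 14
  P[0] = -6 + 14 = 8
  P[1] = 7 + 14 = 21
  P[2] = 0 + 14 = 14
  P[3] = -3 + 14 = 11
  P[4] = 1 + 14 = 15

Answer: [8, 21, 14, 11, 15]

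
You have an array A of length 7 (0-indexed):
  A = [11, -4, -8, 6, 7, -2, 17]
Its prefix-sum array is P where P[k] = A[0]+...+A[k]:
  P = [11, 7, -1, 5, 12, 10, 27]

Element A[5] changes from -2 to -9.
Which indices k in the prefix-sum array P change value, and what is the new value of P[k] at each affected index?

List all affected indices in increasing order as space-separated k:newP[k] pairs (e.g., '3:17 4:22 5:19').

P[k] = A[0] + ... + A[k]
P[k] includes A[5] iff k >= 5
Affected indices: 5, 6, ..., 6; delta = -7
  P[5]: 10 + -7 = 3
  P[6]: 27 + -7 = 20

Answer: 5:3 6:20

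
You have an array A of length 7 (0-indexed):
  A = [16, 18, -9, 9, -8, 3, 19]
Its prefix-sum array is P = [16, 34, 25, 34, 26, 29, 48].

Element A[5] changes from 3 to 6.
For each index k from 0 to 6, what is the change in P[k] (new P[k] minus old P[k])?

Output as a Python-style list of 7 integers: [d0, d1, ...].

Element change: A[5] 3 -> 6, delta = 3
For k < 5: P[k] unchanged, delta_P[k] = 0
For k >= 5: P[k] shifts by exactly 3
Delta array: [0, 0, 0, 0, 0, 3, 3]

Answer: [0, 0, 0, 0, 0, 3, 3]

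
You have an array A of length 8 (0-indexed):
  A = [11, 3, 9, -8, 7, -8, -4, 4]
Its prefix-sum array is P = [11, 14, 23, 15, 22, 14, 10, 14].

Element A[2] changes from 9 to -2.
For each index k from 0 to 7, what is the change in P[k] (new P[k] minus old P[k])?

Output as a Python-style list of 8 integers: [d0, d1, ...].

Answer: [0, 0, -11, -11, -11, -11, -11, -11]

Derivation:
Element change: A[2] 9 -> -2, delta = -11
For k < 2: P[k] unchanged, delta_P[k] = 0
For k >= 2: P[k] shifts by exactly -11
Delta array: [0, 0, -11, -11, -11, -11, -11, -11]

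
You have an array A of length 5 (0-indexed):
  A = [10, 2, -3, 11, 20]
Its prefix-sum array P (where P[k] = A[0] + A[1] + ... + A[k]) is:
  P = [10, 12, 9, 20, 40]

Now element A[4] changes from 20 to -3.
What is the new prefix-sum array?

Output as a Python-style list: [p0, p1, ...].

Answer: [10, 12, 9, 20, 17]

Derivation:
Change: A[4] 20 -> -3, delta = -23
P[k] for k < 4: unchanged (A[4] not included)
P[k] for k >= 4: shift by delta = -23
  P[0] = 10 + 0 = 10
  P[1] = 12 + 0 = 12
  P[2] = 9 + 0 = 9
  P[3] = 20 + 0 = 20
  P[4] = 40 + -23 = 17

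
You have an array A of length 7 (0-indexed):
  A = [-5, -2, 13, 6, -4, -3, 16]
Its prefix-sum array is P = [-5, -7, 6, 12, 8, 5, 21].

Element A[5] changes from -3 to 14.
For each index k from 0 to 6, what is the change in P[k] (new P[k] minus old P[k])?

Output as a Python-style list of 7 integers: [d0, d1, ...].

Element change: A[5] -3 -> 14, delta = 17
For k < 5: P[k] unchanged, delta_P[k] = 0
For k >= 5: P[k] shifts by exactly 17
Delta array: [0, 0, 0, 0, 0, 17, 17]

Answer: [0, 0, 0, 0, 0, 17, 17]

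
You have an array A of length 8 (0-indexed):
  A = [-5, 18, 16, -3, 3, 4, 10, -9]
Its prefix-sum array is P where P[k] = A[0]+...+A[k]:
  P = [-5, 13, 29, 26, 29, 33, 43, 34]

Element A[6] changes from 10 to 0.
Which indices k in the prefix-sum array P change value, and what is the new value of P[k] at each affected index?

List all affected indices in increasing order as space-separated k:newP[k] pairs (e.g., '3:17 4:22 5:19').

P[k] = A[0] + ... + A[k]
P[k] includes A[6] iff k >= 6
Affected indices: 6, 7, ..., 7; delta = -10
  P[6]: 43 + -10 = 33
  P[7]: 34 + -10 = 24

Answer: 6:33 7:24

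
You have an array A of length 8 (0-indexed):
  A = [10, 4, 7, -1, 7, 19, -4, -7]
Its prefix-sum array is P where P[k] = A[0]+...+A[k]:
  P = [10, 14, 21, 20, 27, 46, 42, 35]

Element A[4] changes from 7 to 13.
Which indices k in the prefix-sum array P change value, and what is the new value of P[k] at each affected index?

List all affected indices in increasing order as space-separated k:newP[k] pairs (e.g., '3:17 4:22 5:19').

P[k] = A[0] + ... + A[k]
P[k] includes A[4] iff k >= 4
Affected indices: 4, 5, ..., 7; delta = 6
  P[4]: 27 + 6 = 33
  P[5]: 46 + 6 = 52
  P[6]: 42 + 6 = 48
  P[7]: 35 + 6 = 41

Answer: 4:33 5:52 6:48 7:41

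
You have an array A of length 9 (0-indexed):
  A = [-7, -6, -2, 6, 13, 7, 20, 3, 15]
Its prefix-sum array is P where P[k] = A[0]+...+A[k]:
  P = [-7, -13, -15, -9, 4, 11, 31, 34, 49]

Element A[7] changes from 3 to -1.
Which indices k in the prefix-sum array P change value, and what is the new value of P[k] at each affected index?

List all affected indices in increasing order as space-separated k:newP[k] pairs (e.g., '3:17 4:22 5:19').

Answer: 7:30 8:45

Derivation:
P[k] = A[0] + ... + A[k]
P[k] includes A[7] iff k >= 7
Affected indices: 7, 8, ..., 8; delta = -4
  P[7]: 34 + -4 = 30
  P[8]: 49 + -4 = 45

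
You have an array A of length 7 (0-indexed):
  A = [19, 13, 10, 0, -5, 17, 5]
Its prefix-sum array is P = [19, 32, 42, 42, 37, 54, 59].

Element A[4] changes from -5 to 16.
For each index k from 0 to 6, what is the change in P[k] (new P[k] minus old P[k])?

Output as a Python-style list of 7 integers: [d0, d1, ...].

Element change: A[4] -5 -> 16, delta = 21
For k < 4: P[k] unchanged, delta_P[k] = 0
For k >= 4: P[k] shifts by exactly 21
Delta array: [0, 0, 0, 0, 21, 21, 21]

Answer: [0, 0, 0, 0, 21, 21, 21]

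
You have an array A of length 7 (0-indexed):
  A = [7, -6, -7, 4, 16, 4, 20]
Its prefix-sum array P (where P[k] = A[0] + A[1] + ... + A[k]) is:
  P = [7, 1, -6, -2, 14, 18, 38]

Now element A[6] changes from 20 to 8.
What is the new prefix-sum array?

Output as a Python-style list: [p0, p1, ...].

Change: A[6] 20 -> 8, delta = -12
P[k] for k < 6: unchanged (A[6] not included)
P[k] for k >= 6: shift by delta = -12
  P[0] = 7 + 0 = 7
  P[1] = 1 + 0 = 1
  P[2] = -6 + 0 = -6
  P[3] = -2 + 0 = -2
  P[4] = 14 + 0 = 14
  P[5] = 18 + 0 = 18
  P[6] = 38 + -12 = 26

Answer: [7, 1, -6, -2, 14, 18, 26]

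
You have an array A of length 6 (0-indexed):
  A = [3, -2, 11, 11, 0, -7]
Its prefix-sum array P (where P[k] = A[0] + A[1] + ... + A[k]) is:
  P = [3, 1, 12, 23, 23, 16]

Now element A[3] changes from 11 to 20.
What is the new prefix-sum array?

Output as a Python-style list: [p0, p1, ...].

Answer: [3, 1, 12, 32, 32, 25]

Derivation:
Change: A[3] 11 -> 20, delta = 9
P[k] for k < 3: unchanged (A[3] not included)
P[k] for k >= 3: shift by delta = 9
  P[0] = 3 + 0 = 3
  P[1] = 1 + 0 = 1
  P[2] = 12 + 0 = 12
  P[3] = 23 + 9 = 32
  P[4] = 23 + 9 = 32
  P[5] = 16 + 9 = 25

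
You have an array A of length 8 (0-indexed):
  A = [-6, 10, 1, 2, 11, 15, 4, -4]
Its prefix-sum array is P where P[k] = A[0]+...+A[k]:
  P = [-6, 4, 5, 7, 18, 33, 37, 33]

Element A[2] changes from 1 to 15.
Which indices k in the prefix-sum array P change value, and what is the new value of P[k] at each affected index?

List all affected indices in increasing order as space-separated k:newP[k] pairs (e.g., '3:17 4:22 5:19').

P[k] = A[0] + ... + A[k]
P[k] includes A[2] iff k >= 2
Affected indices: 2, 3, ..., 7; delta = 14
  P[2]: 5 + 14 = 19
  P[3]: 7 + 14 = 21
  P[4]: 18 + 14 = 32
  P[5]: 33 + 14 = 47
  P[6]: 37 + 14 = 51
  P[7]: 33 + 14 = 47

Answer: 2:19 3:21 4:32 5:47 6:51 7:47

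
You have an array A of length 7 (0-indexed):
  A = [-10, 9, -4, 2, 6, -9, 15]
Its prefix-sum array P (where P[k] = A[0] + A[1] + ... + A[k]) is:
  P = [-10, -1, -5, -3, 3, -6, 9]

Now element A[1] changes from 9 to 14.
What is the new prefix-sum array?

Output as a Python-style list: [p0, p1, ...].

Change: A[1] 9 -> 14, delta = 5
P[k] for k < 1: unchanged (A[1] not included)
P[k] for k >= 1: shift by delta = 5
  P[0] = -10 + 0 = -10
  P[1] = -1 + 5 = 4
  P[2] = -5 + 5 = 0
  P[3] = -3 + 5 = 2
  P[4] = 3 + 5 = 8
  P[5] = -6 + 5 = -1
  P[6] = 9 + 5 = 14

Answer: [-10, 4, 0, 2, 8, -1, 14]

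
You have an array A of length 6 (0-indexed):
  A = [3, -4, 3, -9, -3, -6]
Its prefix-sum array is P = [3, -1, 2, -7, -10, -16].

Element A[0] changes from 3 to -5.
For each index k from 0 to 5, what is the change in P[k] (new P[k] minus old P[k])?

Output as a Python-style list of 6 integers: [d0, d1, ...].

Answer: [-8, -8, -8, -8, -8, -8]

Derivation:
Element change: A[0] 3 -> -5, delta = -8
For k < 0: P[k] unchanged, delta_P[k] = 0
For k >= 0: P[k] shifts by exactly -8
Delta array: [-8, -8, -8, -8, -8, -8]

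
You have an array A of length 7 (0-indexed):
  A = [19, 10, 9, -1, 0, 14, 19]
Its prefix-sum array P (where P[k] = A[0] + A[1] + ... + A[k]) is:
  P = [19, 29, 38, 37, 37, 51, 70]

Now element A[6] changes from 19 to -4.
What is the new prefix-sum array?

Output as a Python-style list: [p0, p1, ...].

Answer: [19, 29, 38, 37, 37, 51, 47]

Derivation:
Change: A[6] 19 -> -4, delta = -23
P[k] for k < 6: unchanged (A[6] not included)
P[k] for k >= 6: shift by delta = -23
  P[0] = 19 + 0 = 19
  P[1] = 29 + 0 = 29
  P[2] = 38 + 0 = 38
  P[3] = 37 + 0 = 37
  P[4] = 37 + 0 = 37
  P[5] = 51 + 0 = 51
  P[6] = 70 + -23 = 47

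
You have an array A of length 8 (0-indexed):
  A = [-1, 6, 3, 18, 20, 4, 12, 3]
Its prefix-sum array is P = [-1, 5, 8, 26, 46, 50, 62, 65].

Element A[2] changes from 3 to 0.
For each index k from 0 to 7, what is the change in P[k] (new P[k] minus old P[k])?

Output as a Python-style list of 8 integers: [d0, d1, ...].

Element change: A[2] 3 -> 0, delta = -3
For k < 2: P[k] unchanged, delta_P[k] = 0
For k >= 2: P[k] shifts by exactly -3
Delta array: [0, 0, -3, -3, -3, -3, -3, -3]

Answer: [0, 0, -3, -3, -3, -3, -3, -3]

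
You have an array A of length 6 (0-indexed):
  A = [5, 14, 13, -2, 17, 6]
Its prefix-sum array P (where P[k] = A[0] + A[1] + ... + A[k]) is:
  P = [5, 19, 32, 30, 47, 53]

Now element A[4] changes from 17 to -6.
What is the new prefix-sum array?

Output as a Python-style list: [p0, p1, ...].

Answer: [5, 19, 32, 30, 24, 30]

Derivation:
Change: A[4] 17 -> -6, delta = -23
P[k] for k < 4: unchanged (A[4] not included)
P[k] for k >= 4: shift by delta = -23
  P[0] = 5 + 0 = 5
  P[1] = 19 + 0 = 19
  P[2] = 32 + 0 = 32
  P[3] = 30 + 0 = 30
  P[4] = 47 + -23 = 24
  P[5] = 53 + -23 = 30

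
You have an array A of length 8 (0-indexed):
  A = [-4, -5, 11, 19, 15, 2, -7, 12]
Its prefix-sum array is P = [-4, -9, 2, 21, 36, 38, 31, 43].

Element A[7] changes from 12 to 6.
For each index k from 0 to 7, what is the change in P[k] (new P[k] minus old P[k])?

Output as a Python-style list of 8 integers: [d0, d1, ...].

Answer: [0, 0, 0, 0, 0, 0, 0, -6]

Derivation:
Element change: A[7] 12 -> 6, delta = -6
For k < 7: P[k] unchanged, delta_P[k] = 0
For k >= 7: P[k] shifts by exactly -6
Delta array: [0, 0, 0, 0, 0, 0, 0, -6]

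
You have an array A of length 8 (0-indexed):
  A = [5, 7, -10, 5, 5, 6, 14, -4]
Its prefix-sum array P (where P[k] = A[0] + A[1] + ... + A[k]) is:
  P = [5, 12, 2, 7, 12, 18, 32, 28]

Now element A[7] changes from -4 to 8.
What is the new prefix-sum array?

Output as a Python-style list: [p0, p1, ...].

Answer: [5, 12, 2, 7, 12, 18, 32, 40]

Derivation:
Change: A[7] -4 -> 8, delta = 12
P[k] for k < 7: unchanged (A[7] not included)
P[k] for k >= 7: shift by delta = 12
  P[0] = 5 + 0 = 5
  P[1] = 12 + 0 = 12
  P[2] = 2 + 0 = 2
  P[3] = 7 + 0 = 7
  P[4] = 12 + 0 = 12
  P[5] = 18 + 0 = 18
  P[6] = 32 + 0 = 32
  P[7] = 28 + 12 = 40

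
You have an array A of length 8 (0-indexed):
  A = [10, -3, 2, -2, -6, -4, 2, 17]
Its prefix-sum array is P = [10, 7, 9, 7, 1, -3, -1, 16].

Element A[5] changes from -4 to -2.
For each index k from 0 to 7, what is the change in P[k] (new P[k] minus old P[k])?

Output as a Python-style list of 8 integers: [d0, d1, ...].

Answer: [0, 0, 0, 0, 0, 2, 2, 2]

Derivation:
Element change: A[5] -4 -> -2, delta = 2
For k < 5: P[k] unchanged, delta_P[k] = 0
For k >= 5: P[k] shifts by exactly 2
Delta array: [0, 0, 0, 0, 0, 2, 2, 2]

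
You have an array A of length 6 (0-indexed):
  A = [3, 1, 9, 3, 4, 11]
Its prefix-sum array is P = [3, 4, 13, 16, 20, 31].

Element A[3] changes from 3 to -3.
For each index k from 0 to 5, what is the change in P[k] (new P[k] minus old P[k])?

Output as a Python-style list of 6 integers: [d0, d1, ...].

Answer: [0, 0, 0, -6, -6, -6]

Derivation:
Element change: A[3] 3 -> -3, delta = -6
For k < 3: P[k] unchanged, delta_P[k] = 0
For k >= 3: P[k] shifts by exactly -6
Delta array: [0, 0, 0, -6, -6, -6]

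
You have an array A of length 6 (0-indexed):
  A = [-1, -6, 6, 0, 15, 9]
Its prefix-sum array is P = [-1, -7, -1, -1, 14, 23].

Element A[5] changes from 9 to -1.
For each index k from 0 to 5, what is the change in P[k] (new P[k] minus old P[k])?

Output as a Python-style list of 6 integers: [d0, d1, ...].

Answer: [0, 0, 0, 0, 0, -10]

Derivation:
Element change: A[5] 9 -> -1, delta = -10
For k < 5: P[k] unchanged, delta_P[k] = 0
For k >= 5: P[k] shifts by exactly -10
Delta array: [0, 0, 0, 0, 0, -10]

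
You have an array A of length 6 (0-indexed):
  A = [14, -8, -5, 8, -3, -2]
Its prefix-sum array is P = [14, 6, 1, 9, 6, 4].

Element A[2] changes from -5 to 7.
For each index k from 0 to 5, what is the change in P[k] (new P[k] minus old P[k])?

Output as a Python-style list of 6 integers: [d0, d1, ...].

Element change: A[2] -5 -> 7, delta = 12
For k < 2: P[k] unchanged, delta_P[k] = 0
For k >= 2: P[k] shifts by exactly 12
Delta array: [0, 0, 12, 12, 12, 12]

Answer: [0, 0, 12, 12, 12, 12]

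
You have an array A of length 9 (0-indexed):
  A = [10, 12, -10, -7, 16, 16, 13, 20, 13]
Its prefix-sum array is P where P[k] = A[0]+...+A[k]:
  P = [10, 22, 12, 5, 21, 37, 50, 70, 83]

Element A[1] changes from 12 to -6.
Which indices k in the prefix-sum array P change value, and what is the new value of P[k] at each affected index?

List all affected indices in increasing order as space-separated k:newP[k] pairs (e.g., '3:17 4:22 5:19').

P[k] = A[0] + ... + A[k]
P[k] includes A[1] iff k >= 1
Affected indices: 1, 2, ..., 8; delta = -18
  P[1]: 22 + -18 = 4
  P[2]: 12 + -18 = -6
  P[3]: 5 + -18 = -13
  P[4]: 21 + -18 = 3
  P[5]: 37 + -18 = 19
  P[6]: 50 + -18 = 32
  P[7]: 70 + -18 = 52
  P[8]: 83 + -18 = 65

Answer: 1:4 2:-6 3:-13 4:3 5:19 6:32 7:52 8:65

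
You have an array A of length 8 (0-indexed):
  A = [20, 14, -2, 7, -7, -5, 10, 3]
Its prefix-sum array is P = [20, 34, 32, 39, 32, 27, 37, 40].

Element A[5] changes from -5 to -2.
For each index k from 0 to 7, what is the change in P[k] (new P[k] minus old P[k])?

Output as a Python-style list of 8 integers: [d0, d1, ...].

Element change: A[5] -5 -> -2, delta = 3
For k < 5: P[k] unchanged, delta_P[k] = 0
For k >= 5: P[k] shifts by exactly 3
Delta array: [0, 0, 0, 0, 0, 3, 3, 3]

Answer: [0, 0, 0, 0, 0, 3, 3, 3]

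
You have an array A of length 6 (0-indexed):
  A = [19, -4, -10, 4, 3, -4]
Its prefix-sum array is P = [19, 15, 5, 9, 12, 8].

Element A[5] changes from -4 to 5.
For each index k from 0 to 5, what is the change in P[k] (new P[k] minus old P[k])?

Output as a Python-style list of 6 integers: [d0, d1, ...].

Answer: [0, 0, 0, 0, 0, 9]

Derivation:
Element change: A[5] -4 -> 5, delta = 9
For k < 5: P[k] unchanged, delta_P[k] = 0
For k >= 5: P[k] shifts by exactly 9
Delta array: [0, 0, 0, 0, 0, 9]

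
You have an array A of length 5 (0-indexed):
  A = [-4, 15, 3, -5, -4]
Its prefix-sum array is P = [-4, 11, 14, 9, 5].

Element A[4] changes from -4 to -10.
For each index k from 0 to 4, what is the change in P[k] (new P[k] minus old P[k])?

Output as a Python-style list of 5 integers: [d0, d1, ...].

Element change: A[4] -4 -> -10, delta = -6
For k < 4: P[k] unchanged, delta_P[k] = 0
For k >= 4: P[k] shifts by exactly -6
Delta array: [0, 0, 0, 0, -6]

Answer: [0, 0, 0, 0, -6]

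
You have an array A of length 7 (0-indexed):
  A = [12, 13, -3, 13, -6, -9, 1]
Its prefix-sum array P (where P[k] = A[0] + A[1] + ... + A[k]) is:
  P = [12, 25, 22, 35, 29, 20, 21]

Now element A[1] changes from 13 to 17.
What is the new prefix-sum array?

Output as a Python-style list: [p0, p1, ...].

Answer: [12, 29, 26, 39, 33, 24, 25]

Derivation:
Change: A[1] 13 -> 17, delta = 4
P[k] for k < 1: unchanged (A[1] not included)
P[k] for k >= 1: shift by delta = 4
  P[0] = 12 + 0 = 12
  P[1] = 25 + 4 = 29
  P[2] = 22 + 4 = 26
  P[3] = 35 + 4 = 39
  P[4] = 29 + 4 = 33
  P[5] = 20 + 4 = 24
  P[6] = 21 + 4 = 25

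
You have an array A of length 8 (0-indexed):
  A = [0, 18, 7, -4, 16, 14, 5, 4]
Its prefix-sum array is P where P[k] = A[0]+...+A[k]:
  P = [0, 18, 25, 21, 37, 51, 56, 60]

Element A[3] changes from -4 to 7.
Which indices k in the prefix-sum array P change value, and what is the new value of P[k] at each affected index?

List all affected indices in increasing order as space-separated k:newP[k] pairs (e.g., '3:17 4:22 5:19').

Answer: 3:32 4:48 5:62 6:67 7:71

Derivation:
P[k] = A[0] + ... + A[k]
P[k] includes A[3] iff k >= 3
Affected indices: 3, 4, ..., 7; delta = 11
  P[3]: 21 + 11 = 32
  P[4]: 37 + 11 = 48
  P[5]: 51 + 11 = 62
  P[6]: 56 + 11 = 67
  P[7]: 60 + 11 = 71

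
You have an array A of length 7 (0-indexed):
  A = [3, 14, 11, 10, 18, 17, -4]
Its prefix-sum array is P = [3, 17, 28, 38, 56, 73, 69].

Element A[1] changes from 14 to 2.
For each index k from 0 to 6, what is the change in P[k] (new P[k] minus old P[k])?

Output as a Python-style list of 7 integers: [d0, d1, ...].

Answer: [0, -12, -12, -12, -12, -12, -12]

Derivation:
Element change: A[1] 14 -> 2, delta = -12
For k < 1: P[k] unchanged, delta_P[k] = 0
For k >= 1: P[k] shifts by exactly -12
Delta array: [0, -12, -12, -12, -12, -12, -12]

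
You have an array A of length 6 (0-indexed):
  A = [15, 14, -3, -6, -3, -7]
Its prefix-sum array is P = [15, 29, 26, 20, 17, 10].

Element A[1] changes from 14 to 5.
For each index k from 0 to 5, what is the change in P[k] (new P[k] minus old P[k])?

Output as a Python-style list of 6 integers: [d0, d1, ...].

Element change: A[1] 14 -> 5, delta = -9
For k < 1: P[k] unchanged, delta_P[k] = 0
For k >= 1: P[k] shifts by exactly -9
Delta array: [0, -9, -9, -9, -9, -9]

Answer: [0, -9, -9, -9, -9, -9]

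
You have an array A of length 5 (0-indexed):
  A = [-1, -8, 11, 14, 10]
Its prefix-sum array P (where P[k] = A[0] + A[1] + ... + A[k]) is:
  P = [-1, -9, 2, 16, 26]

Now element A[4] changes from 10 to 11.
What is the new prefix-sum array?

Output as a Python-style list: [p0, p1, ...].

Change: A[4] 10 -> 11, delta = 1
P[k] for k < 4: unchanged (A[4] not included)
P[k] for k >= 4: shift by delta = 1
  P[0] = -1 + 0 = -1
  P[1] = -9 + 0 = -9
  P[2] = 2 + 0 = 2
  P[3] = 16 + 0 = 16
  P[4] = 26 + 1 = 27

Answer: [-1, -9, 2, 16, 27]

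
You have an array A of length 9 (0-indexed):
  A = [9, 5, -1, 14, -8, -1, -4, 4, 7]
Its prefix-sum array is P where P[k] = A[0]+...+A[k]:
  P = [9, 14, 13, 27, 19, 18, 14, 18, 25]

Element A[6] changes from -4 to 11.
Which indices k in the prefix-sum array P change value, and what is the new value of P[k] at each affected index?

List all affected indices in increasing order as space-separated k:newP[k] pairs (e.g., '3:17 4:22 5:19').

P[k] = A[0] + ... + A[k]
P[k] includes A[6] iff k >= 6
Affected indices: 6, 7, ..., 8; delta = 15
  P[6]: 14 + 15 = 29
  P[7]: 18 + 15 = 33
  P[8]: 25 + 15 = 40

Answer: 6:29 7:33 8:40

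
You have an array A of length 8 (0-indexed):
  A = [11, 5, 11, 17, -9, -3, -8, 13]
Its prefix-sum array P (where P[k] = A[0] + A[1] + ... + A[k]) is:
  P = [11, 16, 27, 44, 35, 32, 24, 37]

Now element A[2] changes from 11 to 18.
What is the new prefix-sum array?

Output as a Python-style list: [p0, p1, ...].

Change: A[2] 11 -> 18, delta = 7
P[k] for k < 2: unchanged (A[2] not included)
P[k] for k >= 2: shift by delta = 7
  P[0] = 11 + 0 = 11
  P[1] = 16 + 0 = 16
  P[2] = 27 + 7 = 34
  P[3] = 44 + 7 = 51
  P[4] = 35 + 7 = 42
  P[5] = 32 + 7 = 39
  P[6] = 24 + 7 = 31
  P[7] = 37 + 7 = 44

Answer: [11, 16, 34, 51, 42, 39, 31, 44]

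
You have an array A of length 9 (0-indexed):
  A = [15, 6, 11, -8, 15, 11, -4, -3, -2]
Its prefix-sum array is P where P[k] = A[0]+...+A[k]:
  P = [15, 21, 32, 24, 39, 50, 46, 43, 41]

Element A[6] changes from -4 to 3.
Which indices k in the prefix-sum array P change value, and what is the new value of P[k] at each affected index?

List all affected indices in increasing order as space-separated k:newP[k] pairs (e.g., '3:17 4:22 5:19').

P[k] = A[0] + ... + A[k]
P[k] includes A[6] iff k >= 6
Affected indices: 6, 7, ..., 8; delta = 7
  P[6]: 46 + 7 = 53
  P[7]: 43 + 7 = 50
  P[8]: 41 + 7 = 48

Answer: 6:53 7:50 8:48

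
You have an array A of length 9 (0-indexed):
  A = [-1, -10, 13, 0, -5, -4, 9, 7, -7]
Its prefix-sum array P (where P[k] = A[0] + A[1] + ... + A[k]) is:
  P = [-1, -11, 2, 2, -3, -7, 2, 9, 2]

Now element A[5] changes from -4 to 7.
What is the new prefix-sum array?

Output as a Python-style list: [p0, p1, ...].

Change: A[5] -4 -> 7, delta = 11
P[k] for k < 5: unchanged (A[5] not included)
P[k] for k >= 5: shift by delta = 11
  P[0] = -1 + 0 = -1
  P[1] = -11 + 0 = -11
  P[2] = 2 + 0 = 2
  P[3] = 2 + 0 = 2
  P[4] = -3 + 0 = -3
  P[5] = -7 + 11 = 4
  P[6] = 2 + 11 = 13
  P[7] = 9 + 11 = 20
  P[8] = 2 + 11 = 13

Answer: [-1, -11, 2, 2, -3, 4, 13, 20, 13]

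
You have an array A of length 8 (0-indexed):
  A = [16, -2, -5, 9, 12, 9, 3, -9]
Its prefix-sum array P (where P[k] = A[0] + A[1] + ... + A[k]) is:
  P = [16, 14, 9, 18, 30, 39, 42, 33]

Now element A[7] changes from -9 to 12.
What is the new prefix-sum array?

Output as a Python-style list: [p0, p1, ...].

Change: A[7] -9 -> 12, delta = 21
P[k] for k < 7: unchanged (A[7] not included)
P[k] for k >= 7: shift by delta = 21
  P[0] = 16 + 0 = 16
  P[1] = 14 + 0 = 14
  P[2] = 9 + 0 = 9
  P[3] = 18 + 0 = 18
  P[4] = 30 + 0 = 30
  P[5] = 39 + 0 = 39
  P[6] = 42 + 0 = 42
  P[7] = 33 + 21 = 54

Answer: [16, 14, 9, 18, 30, 39, 42, 54]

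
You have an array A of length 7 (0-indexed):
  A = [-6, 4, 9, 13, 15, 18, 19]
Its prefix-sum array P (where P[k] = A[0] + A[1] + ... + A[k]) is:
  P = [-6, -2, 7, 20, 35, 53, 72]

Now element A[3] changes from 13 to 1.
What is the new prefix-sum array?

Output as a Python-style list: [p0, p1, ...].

Change: A[3] 13 -> 1, delta = -12
P[k] for k < 3: unchanged (A[3] not included)
P[k] for k >= 3: shift by delta = -12
  P[0] = -6 + 0 = -6
  P[1] = -2 + 0 = -2
  P[2] = 7 + 0 = 7
  P[3] = 20 + -12 = 8
  P[4] = 35 + -12 = 23
  P[5] = 53 + -12 = 41
  P[6] = 72 + -12 = 60

Answer: [-6, -2, 7, 8, 23, 41, 60]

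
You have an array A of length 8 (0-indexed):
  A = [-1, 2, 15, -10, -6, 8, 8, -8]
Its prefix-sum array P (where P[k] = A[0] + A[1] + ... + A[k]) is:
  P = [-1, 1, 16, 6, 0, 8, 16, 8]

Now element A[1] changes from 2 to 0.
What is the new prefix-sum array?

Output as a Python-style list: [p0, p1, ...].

Change: A[1] 2 -> 0, delta = -2
P[k] for k < 1: unchanged (A[1] not included)
P[k] for k >= 1: shift by delta = -2
  P[0] = -1 + 0 = -1
  P[1] = 1 + -2 = -1
  P[2] = 16 + -2 = 14
  P[3] = 6 + -2 = 4
  P[4] = 0 + -2 = -2
  P[5] = 8 + -2 = 6
  P[6] = 16 + -2 = 14
  P[7] = 8 + -2 = 6

Answer: [-1, -1, 14, 4, -2, 6, 14, 6]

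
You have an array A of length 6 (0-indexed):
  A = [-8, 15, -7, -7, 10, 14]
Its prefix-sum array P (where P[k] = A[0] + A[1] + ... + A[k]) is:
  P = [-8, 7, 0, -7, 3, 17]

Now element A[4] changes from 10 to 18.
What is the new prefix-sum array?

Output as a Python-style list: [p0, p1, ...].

Answer: [-8, 7, 0, -7, 11, 25]

Derivation:
Change: A[4] 10 -> 18, delta = 8
P[k] for k < 4: unchanged (A[4] not included)
P[k] for k >= 4: shift by delta = 8
  P[0] = -8 + 0 = -8
  P[1] = 7 + 0 = 7
  P[2] = 0 + 0 = 0
  P[3] = -7 + 0 = -7
  P[4] = 3 + 8 = 11
  P[5] = 17 + 8 = 25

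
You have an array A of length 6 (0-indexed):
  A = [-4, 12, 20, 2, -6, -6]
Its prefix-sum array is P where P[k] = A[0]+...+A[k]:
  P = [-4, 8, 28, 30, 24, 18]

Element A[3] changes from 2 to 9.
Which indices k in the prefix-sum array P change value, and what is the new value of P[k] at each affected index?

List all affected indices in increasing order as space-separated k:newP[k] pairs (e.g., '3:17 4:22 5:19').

P[k] = A[0] + ... + A[k]
P[k] includes A[3] iff k >= 3
Affected indices: 3, 4, ..., 5; delta = 7
  P[3]: 30 + 7 = 37
  P[4]: 24 + 7 = 31
  P[5]: 18 + 7 = 25

Answer: 3:37 4:31 5:25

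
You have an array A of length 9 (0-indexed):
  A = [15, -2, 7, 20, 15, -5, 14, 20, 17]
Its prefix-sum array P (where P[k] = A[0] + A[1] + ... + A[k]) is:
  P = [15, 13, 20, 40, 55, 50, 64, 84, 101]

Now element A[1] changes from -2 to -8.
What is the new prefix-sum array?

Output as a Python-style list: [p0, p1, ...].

Change: A[1] -2 -> -8, delta = -6
P[k] for k < 1: unchanged (A[1] not included)
P[k] for k >= 1: shift by delta = -6
  P[0] = 15 + 0 = 15
  P[1] = 13 + -6 = 7
  P[2] = 20 + -6 = 14
  P[3] = 40 + -6 = 34
  P[4] = 55 + -6 = 49
  P[5] = 50 + -6 = 44
  P[6] = 64 + -6 = 58
  P[7] = 84 + -6 = 78
  P[8] = 101 + -6 = 95

Answer: [15, 7, 14, 34, 49, 44, 58, 78, 95]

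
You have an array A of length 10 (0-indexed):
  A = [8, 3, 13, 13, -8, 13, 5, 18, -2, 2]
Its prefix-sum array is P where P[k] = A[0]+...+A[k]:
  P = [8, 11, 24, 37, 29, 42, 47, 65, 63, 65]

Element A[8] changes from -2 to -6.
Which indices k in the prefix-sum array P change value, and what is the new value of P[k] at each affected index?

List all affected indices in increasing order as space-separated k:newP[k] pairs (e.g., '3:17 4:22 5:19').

Answer: 8:59 9:61

Derivation:
P[k] = A[0] + ... + A[k]
P[k] includes A[8] iff k >= 8
Affected indices: 8, 9, ..., 9; delta = -4
  P[8]: 63 + -4 = 59
  P[9]: 65 + -4 = 61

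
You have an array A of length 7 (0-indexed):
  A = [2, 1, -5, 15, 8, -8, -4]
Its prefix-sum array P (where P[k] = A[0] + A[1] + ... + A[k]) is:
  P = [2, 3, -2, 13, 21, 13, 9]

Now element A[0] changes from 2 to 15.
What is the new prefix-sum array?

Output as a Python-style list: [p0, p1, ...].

Change: A[0] 2 -> 15, delta = 13
P[k] for k < 0: unchanged (A[0] not included)
P[k] for k >= 0: shift by delta = 13
  P[0] = 2 + 13 = 15
  P[1] = 3 + 13 = 16
  P[2] = -2 + 13 = 11
  P[3] = 13 + 13 = 26
  P[4] = 21 + 13 = 34
  P[5] = 13 + 13 = 26
  P[6] = 9 + 13 = 22

Answer: [15, 16, 11, 26, 34, 26, 22]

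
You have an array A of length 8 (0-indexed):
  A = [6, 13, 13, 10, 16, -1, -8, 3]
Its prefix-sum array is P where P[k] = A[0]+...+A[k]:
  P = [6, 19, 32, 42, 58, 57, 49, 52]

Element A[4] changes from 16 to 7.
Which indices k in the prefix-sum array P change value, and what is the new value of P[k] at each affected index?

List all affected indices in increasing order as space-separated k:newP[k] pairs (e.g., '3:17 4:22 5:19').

P[k] = A[0] + ... + A[k]
P[k] includes A[4] iff k >= 4
Affected indices: 4, 5, ..., 7; delta = -9
  P[4]: 58 + -9 = 49
  P[5]: 57 + -9 = 48
  P[6]: 49 + -9 = 40
  P[7]: 52 + -9 = 43

Answer: 4:49 5:48 6:40 7:43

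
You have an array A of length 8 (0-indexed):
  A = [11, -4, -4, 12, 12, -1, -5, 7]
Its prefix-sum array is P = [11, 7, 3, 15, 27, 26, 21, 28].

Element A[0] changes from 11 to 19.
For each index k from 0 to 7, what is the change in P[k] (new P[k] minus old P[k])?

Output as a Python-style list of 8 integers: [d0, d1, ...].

Element change: A[0] 11 -> 19, delta = 8
For k < 0: P[k] unchanged, delta_P[k] = 0
For k >= 0: P[k] shifts by exactly 8
Delta array: [8, 8, 8, 8, 8, 8, 8, 8]

Answer: [8, 8, 8, 8, 8, 8, 8, 8]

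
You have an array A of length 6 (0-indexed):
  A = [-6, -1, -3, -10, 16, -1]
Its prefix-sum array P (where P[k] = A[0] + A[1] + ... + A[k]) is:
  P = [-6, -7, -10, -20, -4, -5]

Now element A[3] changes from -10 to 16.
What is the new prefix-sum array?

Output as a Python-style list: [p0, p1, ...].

Answer: [-6, -7, -10, 6, 22, 21]

Derivation:
Change: A[3] -10 -> 16, delta = 26
P[k] for k < 3: unchanged (A[3] not included)
P[k] for k >= 3: shift by delta = 26
  P[0] = -6 + 0 = -6
  P[1] = -7 + 0 = -7
  P[2] = -10 + 0 = -10
  P[3] = -20 + 26 = 6
  P[4] = -4 + 26 = 22
  P[5] = -5 + 26 = 21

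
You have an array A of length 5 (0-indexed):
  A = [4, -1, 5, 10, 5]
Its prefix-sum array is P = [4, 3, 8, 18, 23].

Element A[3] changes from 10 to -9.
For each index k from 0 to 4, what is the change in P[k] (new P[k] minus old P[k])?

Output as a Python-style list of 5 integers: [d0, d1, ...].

Element change: A[3] 10 -> -9, delta = -19
For k < 3: P[k] unchanged, delta_P[k] = 0
For k >= 3: P[k] shifts by exactly -19
Delta array: [0, 0, 0, -19, -19]

Answer: [0, 0, 0, -19, -19]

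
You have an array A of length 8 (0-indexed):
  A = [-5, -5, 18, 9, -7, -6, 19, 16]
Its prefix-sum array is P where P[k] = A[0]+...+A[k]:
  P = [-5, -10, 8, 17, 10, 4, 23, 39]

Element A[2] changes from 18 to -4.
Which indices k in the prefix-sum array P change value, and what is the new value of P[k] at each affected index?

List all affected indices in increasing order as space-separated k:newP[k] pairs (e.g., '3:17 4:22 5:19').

P[k] = A[0] + ... + A[k]
P[k] includes A[2] iff k >= 2
Affected indices: 2, 3, ..., 7; delta = -22
  P[2]: 8 + -22 = -14
  P[3]: 17 + -22 = -5
  P[4]: 10 + -22 = -12
  P[5]: 4 + -22 = -18
  P[6]: 23 + -22 = 1
  P[7]: 39 + -22 = 17

Answer: 2:-14 3:-5 4:-12 5:-18 6:1 7:17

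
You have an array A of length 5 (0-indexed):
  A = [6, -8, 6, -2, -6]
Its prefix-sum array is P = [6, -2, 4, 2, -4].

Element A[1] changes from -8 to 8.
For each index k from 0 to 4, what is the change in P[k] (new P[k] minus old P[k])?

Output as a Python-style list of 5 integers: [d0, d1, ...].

Answer: [0, 16, 16, 16, 16]

Derivation:
Element change: A[1] -8 -> 8, delta = 16
For k < 1: P[k] unchanged, delta_P[k] = 0
For k >= 1: P[k] shifts by exactly 16
Delta array: [0, 16, 16, 16, 16]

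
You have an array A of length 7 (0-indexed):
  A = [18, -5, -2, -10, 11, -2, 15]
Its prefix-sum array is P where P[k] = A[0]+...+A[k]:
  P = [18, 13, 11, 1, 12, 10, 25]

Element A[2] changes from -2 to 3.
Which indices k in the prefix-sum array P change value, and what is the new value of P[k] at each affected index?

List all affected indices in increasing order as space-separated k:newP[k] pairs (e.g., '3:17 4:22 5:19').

Answer: 2:16 3:6 4:17 5:15 6:30

Derivation:
P[k] = A[0] + ... + A[k]
P[k] includes A[2] iff k >= 2
Affected indices: 2, 3, ..., 6; delta = 5
  P[2]: 11 + 5 = 16
  P[3]: 1 + 5 = 6
  P[4]: 12 + 5 = 17
  P[5]: 10 + 5 = 15
  P[6]: 25 + 5 = 30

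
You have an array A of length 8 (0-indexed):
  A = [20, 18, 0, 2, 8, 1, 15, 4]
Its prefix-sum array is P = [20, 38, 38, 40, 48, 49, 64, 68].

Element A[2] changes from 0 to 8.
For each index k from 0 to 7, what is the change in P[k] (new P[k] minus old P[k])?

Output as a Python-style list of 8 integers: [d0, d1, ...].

Element change: A[2] 0 -> 8, delta = 8
For k < 2: P[k] unchanged, delta_P[k] = 0
For k >= 2: P[k] shifts by exactly 8
Delta array: [0, 0, 8, 8, 8, 8, 8, 8]

Answer: [0, 0, 8, 8, 8, 8, 8, 8]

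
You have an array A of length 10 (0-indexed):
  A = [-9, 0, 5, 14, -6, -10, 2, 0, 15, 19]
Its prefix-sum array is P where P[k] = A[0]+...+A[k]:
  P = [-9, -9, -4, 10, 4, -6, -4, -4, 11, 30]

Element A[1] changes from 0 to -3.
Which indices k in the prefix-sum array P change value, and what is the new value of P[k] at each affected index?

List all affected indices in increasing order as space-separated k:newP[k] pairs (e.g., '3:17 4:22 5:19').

P[k] = A[0] + ... + A[k]
P[k] includes A[1] iff k >= 1
Affected indices: 1, 2, ..., 9; delta = -3
  P[1]: -9 + -3 = -12
  P[2]: -4 + -3 = -7
  P[3]: 10 + -3 = 7
  P[4]: 4 + -3 = 1
  P[5]: -6 + -3 = -9
  P[6]: -4 + -3 = -7
  P[7]: -4 + -3 = -7
  P[8]: 11 + -3 = 8
  P[9]: 30 + -3 = 27

Answer: 1:-12 2:-7 3:7 4:1 5:-9 6:-7 7:-7 8:8 9:27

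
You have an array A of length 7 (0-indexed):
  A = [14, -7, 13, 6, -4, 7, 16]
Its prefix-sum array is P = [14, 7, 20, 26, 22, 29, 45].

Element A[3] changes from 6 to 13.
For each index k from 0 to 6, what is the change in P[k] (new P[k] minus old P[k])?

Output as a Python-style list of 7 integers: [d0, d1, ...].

Element change: A[3] 6 -> 13, delta = 7
For k < 3: P[k] unchanged, delta_P[k] = 0
For k >= 3: P[k] shifts by exactly 7
Delta array: [0, 0, 0, 7, 7, 7, 7]

Answer: [0, 0, 0, 7, 7, 7, 7]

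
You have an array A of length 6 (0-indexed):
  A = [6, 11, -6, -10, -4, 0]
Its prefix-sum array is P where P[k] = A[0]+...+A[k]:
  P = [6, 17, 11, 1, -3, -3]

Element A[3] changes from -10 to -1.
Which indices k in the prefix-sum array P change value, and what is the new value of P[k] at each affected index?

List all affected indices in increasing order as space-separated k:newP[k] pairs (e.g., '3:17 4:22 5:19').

P[k] = A[0] + ... + A[k]
P[k] includes A[3] iff k >= 3
Affected indices: 3, 4, ..., 5; delta = 9
  P[3]: 1 + 9 = 10
  P[4]: -3 + 9 = 6
  P[5]: -3 + 9 = 6

Answer: 3:10 4:6 5:6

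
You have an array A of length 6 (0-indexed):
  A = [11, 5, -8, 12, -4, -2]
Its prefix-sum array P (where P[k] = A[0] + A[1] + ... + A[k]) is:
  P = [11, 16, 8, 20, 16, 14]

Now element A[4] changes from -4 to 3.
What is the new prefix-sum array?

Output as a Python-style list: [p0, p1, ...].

Answer: [11, 16, 8, 20, 23, 21]

Derivation:
Change: A[4] -4 -> 3, delta = 7
P[k] for k < 4: unchanged (A[4] not included)
P[k] for k >= 4: shift by delta = 7
  P[0] = 11 + 0 = 11
  P[1] = 16 + 0 = 16
  P[2] = 8 + 0 = 8
  P[3] = 20 + 0 = 20
  P[4] = 16 + 7 = 23
  P[5] = 14 + 7 = 21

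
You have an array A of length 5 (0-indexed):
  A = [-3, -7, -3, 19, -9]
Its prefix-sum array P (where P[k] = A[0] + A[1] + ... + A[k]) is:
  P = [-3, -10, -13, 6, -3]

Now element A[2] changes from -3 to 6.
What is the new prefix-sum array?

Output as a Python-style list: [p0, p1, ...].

Answer: [-3, -10, -4, 15, 6]

Derivation:
Change: A[2] -3 -> 6, delta = 9
P[k] for k < 2: unchanged (A[2] not included)
P[k] for k >= 2: shift by delta = 9
  P[0] = -3 + 0 = -3
  P[1] = -10 + 0 = -10
  P[2] = -13 + 9 = -4
  P[3] = 6 + 9 = 15
  P[4] = -3 + 9 = 6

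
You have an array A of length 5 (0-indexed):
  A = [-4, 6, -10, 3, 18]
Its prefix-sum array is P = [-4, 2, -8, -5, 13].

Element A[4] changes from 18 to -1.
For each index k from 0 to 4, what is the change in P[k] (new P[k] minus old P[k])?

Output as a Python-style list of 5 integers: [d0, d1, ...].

Answer: [0, 0, 0, 0, -19]

Derivation:
Element change: A[4] 18 -> -1, delta = -19
For k < 4: P[k] unchanged, delta_P[k] = 0
For k >= 4: P[k] shifts by exactly -19
Delta array: [0, 0, 0, 0, -19]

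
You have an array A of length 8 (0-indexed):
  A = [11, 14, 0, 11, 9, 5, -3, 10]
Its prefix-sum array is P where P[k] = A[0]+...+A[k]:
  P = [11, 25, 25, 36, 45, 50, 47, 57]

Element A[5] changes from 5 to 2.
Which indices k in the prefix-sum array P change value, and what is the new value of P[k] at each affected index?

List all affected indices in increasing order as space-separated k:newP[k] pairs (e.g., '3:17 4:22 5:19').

P[k] = A[0] + ... + A[k]
P[k] includes A[5] iff k >= 5
Affected indices: 5, 6, ..., 7; delta = -3
  P[5]: 50 + -3 = 47
  P[6]: 47 + -3 = 44
  P[7]: 57 + -3 = 54

Answer: 5:47 6:44 7:54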